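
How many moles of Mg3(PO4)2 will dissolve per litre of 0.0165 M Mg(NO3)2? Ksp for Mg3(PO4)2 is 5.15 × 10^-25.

1.69 × 10^-10 M

Mg3(PO4)2(s) <=> 3 Mg^2+(aq) + 2 PO4^3-(aq)
Ksp = [Mg^2+]^3[PO4^3-]^2
Let s be the molar solubility in this solution. [Mg^2+] = 0.0165 + 3s ≈ 0.0165, [PO4^3-] = 2s (common-ion effect: Mg^2+ is already 0.0165 M).
Ksp ≈ (0.0165)^3 × (2s)^2
s = 1.69 × 10^-10 M
Check: 3s = 5.1 x 10^-10 ≪ 0.0165, so the approximation is valid.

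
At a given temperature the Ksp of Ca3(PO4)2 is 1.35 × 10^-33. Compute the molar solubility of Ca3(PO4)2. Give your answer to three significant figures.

s = 1.05 × 10^-7 M

Ca3(PO4)2(s) ⇌ 3 Ca^2+ + 2 PO4^3-
Ksp = [Ca^2+]^3[PO4^3-]^2
If s mol/L of Ca3(PO4)2 dissolves, [Ca^2+] = 3s and [PO4^3-] = 2s.
So Ksp = (3s)^3 × (2s)^2 = 108s^5
s^5 = 1.35 × 10^-33 / 108, so s = 1.05 × 10^-7 M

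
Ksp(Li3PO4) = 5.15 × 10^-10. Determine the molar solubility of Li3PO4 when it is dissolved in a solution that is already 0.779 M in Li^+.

s = 1.09 x 10^-9 M

Li3PO4(s) <=> 3 Li^+ + PO4^3-
Ksp = [Li^+]^3[PO4^3-]
Let s = moles of Li3PO4 that dissolve per litre. [Li^+] = 0.779 + 3s ≈ 0.779, [PO4^3-] = s (common-ion effect: Li^+ is already 0.779 M).
Ksp ≈ (0.779)^3 × s
s = 1.09 x 10^-9 M
Check: 3s = 3.3 × 10^-9 ≪ 0.779, so the approximation is valid.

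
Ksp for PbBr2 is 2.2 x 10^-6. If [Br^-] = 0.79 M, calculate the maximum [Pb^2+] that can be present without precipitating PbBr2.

PbBr2(s) ⇌ Pb^2+ + 2 Br^-
Ksp = [Pb^2+][Br^-]^2
Precipitation begins when Q = Ksp. With [Br^-] = 0.79 M:
2.2 x 10^-6 = (0.79)^2 × [Pb^2+]
[Pb^2+] = (2.2 x 10^-6 / 6.24 x 10^-1) = 3.5 × 10^-6 M

[Pb^2+] ≈ 3.5 × 10^-6 M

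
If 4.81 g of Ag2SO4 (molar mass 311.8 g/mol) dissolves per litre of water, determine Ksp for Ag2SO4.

Molar solubility s = (4.81 g/L) / (311.8 g/mol) = 1.543 × 10^-2 M.
Ag2SO4(s) ⇌ 2 Ag^+(aq) + SO4^2-(aq)
Let s = molar solubility. Then [Ag^+] = 2s and [SO4^2-] = s.
Ksp = [Ag^+]^2[SO4^2-]
Ksp = (2s)^2s = 4s^3
With s = 1.543 × 10^-2: Ksp = 1.47 × 10^-5

Ksp = 1.47e-5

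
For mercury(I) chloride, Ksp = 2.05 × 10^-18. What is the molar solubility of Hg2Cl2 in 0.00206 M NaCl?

s ≈ 4.83e-13 M

Hg2Cl2(s) ⇌ Hg2^2+(aq) + 2 Cl^-(aq)
Ksp = [Hg2^2+][Cl^-]^2
Let s = moles of Hg2Cl2 that dissolve per litre. [Hg2^2+] = s, [Cl^-] = 0.00206 + 2s ≈ 0.00206 (since Cl^- from NaCl dominates).
Ksp ≈ s × (0.00206)^2
s = 4.83 x 10^-13 M
Check: 2s = 9.7 x 10^-13 ≪ 0.00206, so the approximation is valid.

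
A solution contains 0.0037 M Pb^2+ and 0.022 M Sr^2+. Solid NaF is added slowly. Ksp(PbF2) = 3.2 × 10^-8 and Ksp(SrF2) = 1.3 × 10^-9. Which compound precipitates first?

SrF2

Precipitation of each salt starts when its ion product equals its Ksp.
For PbF2: 3.2 × 10^-8 = 0.0037 × [F^-]^2  ⇒  [F^-] = 2.9 × 10^-3 M.
For SrF2: 1.3 × 10^-9 = 0.022 × [F^-]^2  ⇒  [F^-] = 2.4 x 10^-4 M.
The salt with the lower threshold [F^-] precipitates first: SrF2.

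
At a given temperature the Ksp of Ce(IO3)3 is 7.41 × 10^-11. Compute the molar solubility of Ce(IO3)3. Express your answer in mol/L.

s = 1.29 × 10^-3 M

Ce(IO3)3(s) ⇌ Ce^3+ + 3 IO3^-
Ksp = [Ce^3+][IO3^-]^3
If s mol/L of Ce(IO3)3 dissolves, [Ce^3+] = s and [IO3^-] = 3s.
Substituting: Ksp = s(3s)^3 = 27s^4
s = (7.41 × 10^-11 / 27)^(1/4) = 1.29 x 10^-3 M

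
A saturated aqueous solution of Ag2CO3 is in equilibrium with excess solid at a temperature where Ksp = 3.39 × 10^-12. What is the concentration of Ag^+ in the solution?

Ag2CO3(s) ⇌ 2 Ag^+(aq) + CO3^2-(aq)
Ksp = [Ag^+]^2[CO3^2-]
If s mol/L of Ag2CO3 dissolves, [Ag^+] = 2s and [CO3^2-] = s.
So Ksp = (2s)^2 × s = 4s^3
Solving, s = (3.39 × 10^-12/4)^(1/3) = 9.463 x 10^-5 M
[Ag^+] = 2s = 1.89 × 10^-4 M

[Ag^+] ≈ 1.89e-4 M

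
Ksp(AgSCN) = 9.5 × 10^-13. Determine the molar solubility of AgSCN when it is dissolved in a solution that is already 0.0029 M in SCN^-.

AgSCN(s) <=> Ag^+ + SCN^-
Ksp = [Ag^+][SCN^-]
Let s be the molar solubility in this solution. [Ag^+] = s, [SCN^-] = 0.0029 + s ≈ 0.0029 (Ksp is small, so little additional dissolves).
Ksp ≈ s × 0.0029
s = 3.3 x 10^-10 M
Check: s = 3.3 × 10^-10 ≪ 0.0029, so the approximation is valid.

3.3 × 10^-10 M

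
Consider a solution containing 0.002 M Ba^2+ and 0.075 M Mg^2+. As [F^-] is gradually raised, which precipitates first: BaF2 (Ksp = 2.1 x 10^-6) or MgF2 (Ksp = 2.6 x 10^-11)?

Precipitation of each salt starts when its ion product equals its Ksp.
For BaF2: 2.1 x 10^-6 = 0.002 × [F^-]^2  ⇒  [F^-] = 3.2 × 10^-2 M.
For MgF2: 2.6 x 10^-11 = 0.075 × [F^-]^2  ⇒  [F^-] = 1.9 x 10^-5 M.
The salt with the lower threshold [F^-] precipitates first: MgF2.

MgF2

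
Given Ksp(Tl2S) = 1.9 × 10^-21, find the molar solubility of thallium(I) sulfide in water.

s = 7.8e-8 M

Tl2S(s) <=> 2 Tl^+(aq) + S^2-(aq)
Ksp = [Tl^+]^2[S^2-]
Let s = molar solubility. Then [Tl^+] = 2s and [S^2-] = s.
Substituting: Ksp = (2s)^2s = 4s^3
Solving, s = (1.9 × 10^-21/4)^(1/3) = 7.8 x 10^-8 M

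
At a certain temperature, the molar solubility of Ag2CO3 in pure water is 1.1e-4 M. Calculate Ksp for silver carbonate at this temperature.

Ag2CO3(s) ⇌ 2 Ag^+(aq) + CO3^2-(aq)
With molar solubility s: [Ag^+] = 2s, [CO3^2-] = s.
Ksp = [Ag^+]^2[CO3^2-]
Substituting: Ksp = (2s)^2s = 4s^3
Ksp = 4 × (1.1 × 10^-4)^3 = 5.3 × 10^-12

Ksp = 5.3 x 10^-12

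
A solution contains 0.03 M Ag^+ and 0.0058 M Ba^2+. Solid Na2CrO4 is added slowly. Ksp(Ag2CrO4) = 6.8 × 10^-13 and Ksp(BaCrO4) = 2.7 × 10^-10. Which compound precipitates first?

Each salt begins to precipitate when Q = Ksp, i.e. when [CrO4^2-] reaches its threshold.
For Ag2CrO4: 6.8 × 10^-13 = (0.03)^2 × [CrO4^2-]  ⇒  [CrO4^2-] = 7.6 × 10^-10 M.
For BaCrO4: 2.7 × 10^-10 = 0.0058 × [CrO4^2-]  ⇒  [CrO4^2-] = 4.7 x 10^-8 M.
The salt with the lower threshold [CrO4^2-] precipitates first: Ag2CrO4.

Ag2CrO4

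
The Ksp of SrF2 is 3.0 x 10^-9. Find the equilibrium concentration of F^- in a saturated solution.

[F^-] = 1.8 × 10^-3 M

SrF2(s) <=> Sr^2+ + 2 F^-
Ksp = [Sr^2+][F^-]^2
For each mole of SrF2 that dissolves: [Sr^2+] = s, [F^-] = 2s.
So Ksp = s × (2s)^2 = 4s^3
Solving, s = (3.0 x 10^-9/4)^(1/3) = 9.09 x 10^-4 M
[F^-] = 2s = 1.8 × 10^-3 M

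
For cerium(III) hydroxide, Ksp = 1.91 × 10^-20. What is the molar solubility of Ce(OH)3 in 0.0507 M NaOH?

Ce(OH)3(s) ⇌ Ce^3+ + 3 OH^-
Ksp = [Ce^3+][OH^-]^3
Let s = moles of Ce(OH)3 that dissolve per litre. [Ce^3+] = s, [OH^-] = 0.0507 + 3s ≈ 0.0507 (Ksp is small, so little additional dissolves).
Ksp ≈ s × (0.0507)^3
s = 1.47 x 10^-16 M
Check: 3s = 4.4 × 10^-16 ≪ 0.0507, so the approximation is valid.

s = 1.47 x 10^-16 M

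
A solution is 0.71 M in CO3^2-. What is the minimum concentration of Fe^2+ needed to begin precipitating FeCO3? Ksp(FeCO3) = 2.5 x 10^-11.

FeCO3(s) ⇌ Fe^2+ + CO3^2-
Ksp = [Fe^2+][CO3^2-]
Precipitation begins when Q = Ksp. With [CO3^2-] = 0.71 M:
2.5 x 10^-11 = (0.71) × [Fe^2+]
[Fe^2+] = (2.5 x 10^-11 / 7.1 × 10^-1) = 3.5 × 10^-11 M

[Fe^2+] = 3.5e-11 M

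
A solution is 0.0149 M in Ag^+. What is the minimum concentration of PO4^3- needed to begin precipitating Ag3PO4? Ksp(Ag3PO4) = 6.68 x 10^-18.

[PO4^3-] = 2.02 x 10^-12 M

Ag3PO4(s) ⇌ 3 Ag^+ + PO4^3-
Ksp = [Ag^+]^3[PO4^3-]
Precipitation begins when Q = Ksp. With [Ag^+] = 0.0149 M:
6.68 x 10^-18 = (0.0149)^3 × [PO4^3-]
[PO4^3-] = (6.68 x 10^-18 / 3.308 × 10^-6) = 2.02 × 10^-12 M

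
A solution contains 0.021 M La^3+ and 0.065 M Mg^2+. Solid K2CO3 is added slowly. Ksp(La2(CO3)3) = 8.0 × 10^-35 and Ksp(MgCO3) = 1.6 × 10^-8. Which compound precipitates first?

La2(CO3)3

Precipitation of each salt starts when its ion product equals its Ksp.
For La2(CO3)3: 8.0 × 10^-35 = (0.021)^2 × [CO3^2-]^3  ⇒  [CO3^2-] = 5.7 × 10^-11 M.
For MgCO3: 1.6 × 10^-8 = 0.065 × [CO3^2-]  ⇒  [CO3^2-] = 2.5 × 10^-7 M.
The salt with the lower threshold [CO3^2-] precipitates first: La2(CO3)3.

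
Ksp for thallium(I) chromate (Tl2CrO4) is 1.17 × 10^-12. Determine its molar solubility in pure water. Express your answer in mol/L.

s ≈ 6.64 x 10^-5 M

Tl2CrO4(s) <=> 2 Tl^+(aq) + CrO4^2-(aq)
Ksp = [Tl^+]^2[CrO4^2-]
If s mol/L of Tl2CrO4 dissolves, [Tl^+] = 2s and [CrO4^2-] = s.
So Ksp = (2s)^2 × s = 4s^3
Solving, s = (1.17 × 10^-12/4)^(1/3) = 6.64 × 10^-5 M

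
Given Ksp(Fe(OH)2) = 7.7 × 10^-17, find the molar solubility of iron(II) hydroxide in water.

2.7 × 10^-6 M

Fe(OH)2(s) ⇌ Fe^2+ + 2 OH^-
Ksp = [Fe^2+][OH^-]^2
With molar solubility s: [Fe^2+] = s, [OH^-] = 2s.
Ksp = s(2s)^2 = 4s^3
Solving, s = (7.7 × 10^-17/4)^(1/3) = 2.7 × 10^-6 M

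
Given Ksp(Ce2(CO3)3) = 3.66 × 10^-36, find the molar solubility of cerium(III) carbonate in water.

Ce2(CO3)3(s) ⇌ 2 Ce^3+ + 3 CO3^2-
Ksp = [Ce^3+]^2[CO3^2-]^3
For each mole of Ce2(CO3)3 that dissolves: [Ce^3+] = 2s, [CO3^2-] = 3s.
Substituting: Ksp = (2s)^2(3s)^3 = 108s^5
Solving, s = (3.66 × 10^-36/108)^(1/5) = 3.21 x 10^-8 M

s ≈ 3.21e-8 M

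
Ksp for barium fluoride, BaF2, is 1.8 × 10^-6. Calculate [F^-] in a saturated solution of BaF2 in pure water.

BaF2(s) ⇌ Ba^2+ + 2 F^-
Ksp = [Ba^2+][F^-]^2
With molar solubility s: [Ba^2+] = s, [F^-] = 2s.
Ksp = s(2s)^2 = 4s^3
Solving, s = (1.8 × 10^-6/4)^(1/3) = 7.66 × 10^-3 M
[F^-] = 2s = 1.5 × 10^-2 M

[F^-] ≈ 1.5 × 10^-2 M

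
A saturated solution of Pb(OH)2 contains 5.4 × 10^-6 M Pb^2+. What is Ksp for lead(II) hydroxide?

Pb(OH)2(s) ⇌ Pb^2+(aq) + 2 OH^-(aq)
Stoichiometry gives [OH^-] = (2/1)[Pb^2+] = 1.08 x 10^-5 M.
Ksp = [Pb^2+][OH^-]^2
Ksp = 5.4 x 10^-6 × (1.08 × 10^-5)^2 = 6.3 x 10^-16

6.3 x 10^-16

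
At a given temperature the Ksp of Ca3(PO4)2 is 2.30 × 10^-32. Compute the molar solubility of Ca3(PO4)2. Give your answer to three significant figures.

Ca3(PO4)2(s) ⇌ 3 Ca^2+ + 2 PO4^3-
Ksp = [Ca^2+]^3[PO4^3-]^2
If s mol/L of Ca3(PO4)2 dissolves, [Ca^2+] = 3s and [PO4^3-] = 2s.
Substituting: Ksp = (3s)^3(2s)^2 = 108s^5
Solving, s = (2.30 × 10^-32/108)^(1/5) = 1.84 × 10^-7 M

s ≈ 1.84 × 10^-7 M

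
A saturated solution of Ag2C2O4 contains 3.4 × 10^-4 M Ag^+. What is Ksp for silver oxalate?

2.0e-11

Ag2C2O4(s) ⇌ 2 Ag^+ + C2O4^2-
Stoichiometry gives [C2O4^2-] = (1/2)[Ag^+] = 1.70 × 10^-4 M.
Ksp = [Ag^+]^2[C2O4^2-]
Ksp = (3.4 × 10^-4)^2 × 1.70 × 10^-4 = 2.0 × 10^-11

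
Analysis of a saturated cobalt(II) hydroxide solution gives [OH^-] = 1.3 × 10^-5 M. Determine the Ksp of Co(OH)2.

Co(OH)2(s) <=> Co^2+(aq) + 2 OH^-(aq)
Stoichiometry gives [Co^2+] = (1/2)[OH^-] = 6.50 × 10^-6 M.
Ksp = [Co^2+][OH^-]^2
Ksp = 6.50 × 10^-6 × (1.3 × 10^-5)^2 = 1.1 x 10^-15

Ksp = 1.1 x 10^-15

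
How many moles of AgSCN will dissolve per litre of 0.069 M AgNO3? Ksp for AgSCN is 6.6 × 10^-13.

AgSCN(s) ⇌ Ag^+(aq) + SCN^-(aq)
Ksp = [Ag^+][SCN^-]
If s mol/L dissolves here, [Ag^+] = 0.069 + s ≈ 0.069, [SCN^-] = s (common-ion effect: Ag^+ is already 0.069 M).
Ksp ≈ 0.069 × s
s = 9.6 x 10^-12 M
Check: s = 9.6 × 10^-12 ≪ 0.069, so the approximation is valid.

9.6 × 10^-12 M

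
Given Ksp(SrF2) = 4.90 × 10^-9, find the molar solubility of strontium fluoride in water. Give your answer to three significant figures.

SrF2(s) ⇌ Sr^2+(aq) + 2 F^-(aq)
Ksp = [Sr^2+][F^-]^2
For each mole of SrF2 that dissolves: [Sr^2+] = s, [F^-] = 2s.
Ksp = s(2s)^2 = 4s^3
Solving, s = (4.90 × 10^-9/4)^(1/3) = 1.07 × 10^-3 M

s ≈ 1.07 × 10^-3 M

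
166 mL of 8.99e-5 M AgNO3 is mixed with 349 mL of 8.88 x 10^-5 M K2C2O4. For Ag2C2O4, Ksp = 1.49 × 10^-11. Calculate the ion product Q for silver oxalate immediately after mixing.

Q = 5.05 × 10^-14

Total volume = 166 + 349 = 515 mL.
[Ag^+] = 8.99 × 10^-5 × (166/515) = 2.898 × 10^-5 M
[C2O4^2-] = 8.88 x 10^-5 × (349/515) = 6.018 x 10^-5 M
Ag2C2O4(s) ⇌ 2 Ag^+(aq) + C2O4^2-(aq), so Q = [Ag^+]^2[C2O4^2-]
Q = (2.898 x 10^-5)^2(6.018 x 10^-5) = 5.05 × 10^-14
Q < Ksp, so no precipitate of Ag2C2O4 forms.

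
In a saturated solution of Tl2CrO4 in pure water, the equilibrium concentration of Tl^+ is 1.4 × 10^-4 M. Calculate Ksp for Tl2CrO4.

Tl2CrO4(s) <=> 2 Tl^+ + CrO4^2-
Stoichiometry gives [CrO4^2-] = (1/2)[Tl^+] = 7.00 x 10^-5 M.
Ksp = [Tl^+]^2[CrO4^2-]
Ksp = (1.4 × 10^-4)^2 × 7.00 x 10^-5 = 1.4 × 10^-12

Ksp ≈ 1.4 × 10^-12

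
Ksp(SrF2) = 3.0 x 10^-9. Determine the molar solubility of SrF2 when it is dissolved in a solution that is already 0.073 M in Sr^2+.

SrF2(s) ⇌ Sr^2+(aq) + 2 F^-(aq)
Ksp = [Sr^2+][F^-]^2
If s mol/L dissolves here, [Sr^2+] = 0.073 + s ≈ 0.073, [F^-] = 2s (since the Sr^2+ already present dominates).
Ksp ≈ 0.073 × (2s)^2
s = 1.0 × 10^-4 M
Check: s = 1.0 × 10^-4 ≪ 0.073, so the approximation is valid.

1.0 × 10^-4 M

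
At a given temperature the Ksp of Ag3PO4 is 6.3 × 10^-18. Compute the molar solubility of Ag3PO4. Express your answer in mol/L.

Ag3PO4(s) <=> 3 Ag^+(aq) + PO4^3-(aq)
Ksp = [Ag^+]^3[PO4^3-]
If s mol/L of Ag3PO4 dissolves, [Ag^+] = 3s and [PO4^3-] = s.
So Ksp = (3s)^3 × s = 27s^4
Solving, s = (6.3 × 10^-18/27)^(1/4) = 2.2 × 10^-5 M

s ≈ 2.2 × 10^-5 M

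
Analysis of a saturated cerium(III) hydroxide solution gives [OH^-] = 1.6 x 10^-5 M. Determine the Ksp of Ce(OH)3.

Ksp = 2.2e-20

Ce(OH)3(s) <=> Ce^3+(aq) + 3 OH^-(aq)
Stoichiometry gives [Ce^3+] = (1/3)[OH^-] = 5.33 × 10^-6 M.
Ksp = [Ce^3+][OH^-]^3
Ksp = 5.33 × 10^-6 × (1.6 × 10^-5)^3 = 2.2 × 10^-20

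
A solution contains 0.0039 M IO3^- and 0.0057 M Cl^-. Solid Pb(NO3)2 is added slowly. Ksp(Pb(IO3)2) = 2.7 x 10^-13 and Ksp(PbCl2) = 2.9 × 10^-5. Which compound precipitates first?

Pb(IO3)2

Each salt begins to precipitate when Q = Ksp, i.e. when [Pb^2+] reaches its threshold.
For Pb(IO3)2: 2.7 x 10^-13 = (0.0039)^2 × [Pb^2+]  ⇒  [Pb^2+] = 1.8 × 10^-8 M.
For PbCl2: 2.9 × 10^-5 = (0.0057)^2 × [Pb^2+]  ⇒  [Pb^2+] = 8.9 × 10^-1 M.
The salt with the lower threshold [Pb^2+] precipitates first: Pb(IO3)2.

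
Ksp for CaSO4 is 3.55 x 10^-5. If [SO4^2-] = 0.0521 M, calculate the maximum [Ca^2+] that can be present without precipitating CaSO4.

[Ca^2+] = 6.81e-4 M

CaSO4(s) ⇌ Ca^2+ + SO4^2-
Ksp = [Ca^2+][SO4^2-]
Precipitation begins when Q = Ksp. With [SO4^2-] = 0.0521 M:
3.55 x 10^-5 = (0.0521) × [Ca^2+]
[Ca^2+] = (3.55 x 10^-5 / 5.21 × 10^-2) = 6.81 x 10^-4 M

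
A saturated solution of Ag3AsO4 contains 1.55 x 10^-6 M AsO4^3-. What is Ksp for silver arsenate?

Ksp = 1.56 x 10^-22

Ag3AsO4(s) ⇌ 3 Ag^+(aq) + AsO4^3-(aq)
Stoichiometry gives [Ag^+] = (3/1)[AsO4^3-] = 4.650 × 10^-6 M.
Ksp = [Ag^+]^3[AsO4^3-]
Ksp = (4.650 x 10^-6)^3 × 1.55 × 10^-6 = 1.56 x 10^-22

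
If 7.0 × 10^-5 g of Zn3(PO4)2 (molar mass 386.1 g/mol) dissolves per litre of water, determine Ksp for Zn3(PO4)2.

Ksp = 2.1 × 10^-32

Molar solubility s = (7.0 × 10^-5 g/L) / (386.1 g/mol) = 1.81 × 10^-7 M.
Zn3(PO4)2(s) <=> 3 Zn^2+ + 2 PO4^3-
If s mol/L of Zn3(PO4)2 dissolves, [Zn^2+] = 3s and [PO4^3-] = 2s.
Ksp = [Zn^2+]^3[PO4^3-]^2
So Ksp = (3s)^3 × (2s)^2 = 108s^5
Ksp = 108 × (1.81 x 10^-7)^5 = 2.1 x 10^-32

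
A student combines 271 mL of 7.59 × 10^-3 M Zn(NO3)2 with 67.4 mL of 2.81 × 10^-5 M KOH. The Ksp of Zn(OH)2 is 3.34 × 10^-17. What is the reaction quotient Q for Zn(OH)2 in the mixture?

1.90e-13

Total volume = 271 + 67.4 = 338.4 mL.
[Zn^2+] = 7.59 × 10^-3 × (271/338.4) = 6.078 × 10^-3 M
[OH^-] = 2.81 × 10^-5 × (67.4/338.4) = 5.597 x 10^-6 M
Zn(OH)2(s) ⇌ Zn^2+ + 2 OH^-, so Q = [Zn^2+][OH^-]^2
Q = (6.078 × 10^-3)(5.597 × 10^-6)^2 = 1.90 × 10^-13
Q > Ksp, so Zn(OH)2 will precipitate.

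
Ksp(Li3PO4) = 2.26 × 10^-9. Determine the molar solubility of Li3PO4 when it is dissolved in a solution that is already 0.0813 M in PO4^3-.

Li3PO4(s) ⇌ 3 Li^+(aq) + PO4^3-(aq)
Ksp = [Li^+]^3[PO4^3-]
Let s be the molar solubility in this solution. [Li^+] = 3s, [PO4^3-] = 0.0813 + s ≈ 0.0813 (common-ion effect: PO4^3- is already 0.0813 M).
Ksp ≈ (3s)^3 × 0.0813
s = 1.01 × 10^-3 M
Check: s = 1.0 x 10^-3 ≪ 0.0813, so the approximation is valid.

1.01 × 10^-3 M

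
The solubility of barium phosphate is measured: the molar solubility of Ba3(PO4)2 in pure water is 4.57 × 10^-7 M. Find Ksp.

Ba3(PO4)2(s) <=> 3 Ba^2+(aq) + 2 PO4^3-(aq)
If s mol/L of Ba3(PO4)2 dissolves, [Ba^2+] = 3s and [PO4^3-] = 2s.
Ksp = [Ba^2+]^3[PO4^3-]^2
So Ksp = (3s)^3 × (2s)^2 = 108s^5
With s = 4.57 × 10^-7: Ksp = 2.15 × 10^-30

2.15 × 10^-30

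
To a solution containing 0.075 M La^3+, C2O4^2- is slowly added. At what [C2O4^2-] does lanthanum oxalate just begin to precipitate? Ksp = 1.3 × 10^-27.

La2(C2O4)3(s) ⇌ 2 La^3+(aq) + 3 C2O4^2-(aq)
Ksp = [La^3+]^2[C2O4^2-]^3
Precipitation begins when Q = Ksp. With [La^3+] = 0.075 M:
1.3 × 10^-27 = (0.075)^2 × [C2O4^2-]^3
[C2O4^2-] = (1.3 × 10^-27 / 5.63 × 10^-3)^(1/3) = 6.1 x 10^-9 M

[C2O4^2-] = 6.1e-9 M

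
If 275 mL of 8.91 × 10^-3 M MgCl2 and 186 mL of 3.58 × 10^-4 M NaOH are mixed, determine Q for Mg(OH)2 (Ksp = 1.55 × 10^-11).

Q = 1.11e-10

Total volume = 275 + 186 = 461 mL.
[Mg^2+] = 8.91 × 10^-3 × (275/461) = 5.315 × 10^-3 M
[OH^-] = 3.58 × 10^-4 × (186/461) = 1.444 × 10^-4 M
Mg(OH)2(s) ⇌ Mg^2+(aq) + 2 OH^-(aq), so Q = [Mg^2+][OH^-]^2
Q = (5.315 × 10^-3)(1.444 × 10^-4)^2 = 1.11 x 10^-10
Q > Ksp, so Mg(OH)2 will precipitate.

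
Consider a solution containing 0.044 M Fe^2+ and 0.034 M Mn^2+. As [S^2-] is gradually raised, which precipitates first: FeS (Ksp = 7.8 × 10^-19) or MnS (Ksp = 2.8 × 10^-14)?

Each salt begins to precipitate when Q = Ksp, i.e. when [S^2-] reaches its threshold.
For FeS: 7.8 × 10^-19 = 0.044 × [S^2-]  ⇒  [S^2-] = 1.8 × 10^-17 M.
For MnS: 2.8 × 10^-14 = 0.034 × [S^2-]  ⇒  [S^2-] = 8.2 × 10^-13 M.
The salt with the lower threshold [S^2-] precipitates first: FeS.

FeS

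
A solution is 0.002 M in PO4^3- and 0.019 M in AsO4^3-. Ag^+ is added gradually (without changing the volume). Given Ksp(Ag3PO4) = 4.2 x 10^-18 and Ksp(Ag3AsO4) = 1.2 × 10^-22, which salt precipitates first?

Each salt begins to precipitate when Q = Ksp, i.e. when [Ag^+] reaches its threshold.
For Ag3PO4: 4.2 x 10^-18 = 0.002 × [Ag^+]^3  ⇒  [Ag^+] = 1.3 × 10^-5 M.
For Ag3AsO4: 1.2 × 10^-22 = 0.019 × [Ag^+]^3  ⇒  [Ag^+] = 1.8 x 10^-7 M.
The salt with the lower threshold [Ag^+] precipitates first: Ag3AsO4.

Ag3AsO4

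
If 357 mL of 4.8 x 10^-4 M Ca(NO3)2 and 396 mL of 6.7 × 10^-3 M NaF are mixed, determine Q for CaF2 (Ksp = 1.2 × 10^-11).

Total volume = 357 + 396 = 753 mL.
[Ca^2+] = 4.8 x 10^-4 × (357/753) = 2.28 x 10^-4 M
[F^-] = 6.7 × 10^-3 × (396/753) = 3.52 x 10^-3 M
CaF2(s) <=> Ca^2+ + 2 F^-, so Q = [Ca^2+][F^-]^2
Q = (2.28 × 10^-4)(3.52 × 10^-3)^2 = 2.8 × 10^-9
Q > Ksp, so CaF2 will precipitate.

Q = 2.8 × 10^-9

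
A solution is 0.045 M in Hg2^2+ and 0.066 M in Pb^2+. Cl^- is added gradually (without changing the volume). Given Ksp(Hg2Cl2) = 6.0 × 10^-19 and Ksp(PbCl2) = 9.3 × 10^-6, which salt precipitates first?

Precipitation of each salt starts when its ion product equals its Ksp.
For Hg2Cl2: 6.0 × 10^-19 = 0.045 × [Cl^-]^2  ⇒  [Cl^-] = 3.7 × 10^-9 M.
For PbCl2: 9.3 × 10^-6 = 0.066 × [Cl^-]^2  ⇒  [Cl^-] = 1.2 × 10^-2 M.
The salt with the lower threshold [Cl^-] precipitates first: Hg2Cl2.

Hg2Cl2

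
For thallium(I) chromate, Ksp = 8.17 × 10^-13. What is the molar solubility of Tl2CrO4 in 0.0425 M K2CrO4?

s = 2.19 x 10^-6 M

Tl2CrO4(s) <=> 2 Tl^+ + CrO4^2-
Ksp = [Tl^+]^2[CrO4^2-]
Let s = moles of Tl2CrO4 that dissolve per litre. [Tl^+] = 2s, [CrO4^2-] = 0.0425 + s ≈ 0.0425 (since CrO4^2- from K2CrO4 dominates).
Ksp ≈ (2s)^2 × 0.0425
s = 2.19 x 10^-6 M
Check: s = 2.2 x 10^-6 ≪ 0.0425, so the approximation is valid.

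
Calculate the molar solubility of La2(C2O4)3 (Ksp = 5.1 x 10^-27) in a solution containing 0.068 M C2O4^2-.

2.0 x 10^-12 M

La2(C2O4)3(s) ⇌ 2 La^3+ + 3 C2O4^2-
Ksp = [La^3+]^2[C2O4^2-]^3
Let s be the molar solubility in this solution. [La^3+] = 2s, [C2O4^2-] = 0.068 + 3s ≈ 0.068 (common-ion effect: C2O4^2- is already 0.068 M).
Ksp ≈ (2s)^2 × (0.068)^3
s = 2.0 x 10^-12 M
Check: 3s = 6.0 × 10^-12 ≪ 0.068, so the approximation is valid.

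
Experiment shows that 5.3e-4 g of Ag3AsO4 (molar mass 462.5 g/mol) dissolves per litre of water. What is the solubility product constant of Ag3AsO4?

Molar solubility s = (5.3 x 10^-4 g/L) / (462.5 g/mol) = 1.15 x 10^-6 M.
Ag3AsO4(s) <=> 3 Ag^+ + AsO4^3-
With molar solubility s: [Ag^+] = 3s, [AsO4^3-] = s.
Ksp = [Ag^+]^3[AsO4^3-]
So Ksp = (3s)^3 × s = 27s^4
With s = 1.15 × 10^-6: Ksp = 4.7 × 10^-23

Ksp = 4.7 × 10^-23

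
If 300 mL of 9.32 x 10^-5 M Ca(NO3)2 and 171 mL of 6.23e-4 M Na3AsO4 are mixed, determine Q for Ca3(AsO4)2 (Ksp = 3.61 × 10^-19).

1.07e-20

Total volume = 300 + 171 = 471 mL.
[Ca^2+] = 9.32 × 10^-5 × (300/471) = 5.936 × 10^-5 M
[AsO4^3-] = 6.23 x 10^-4 × (171/471) = 2.262 × 10^-4 M
Ca3(AsO4)2(s) <=> 3 Ca^2+ + 2 AsO4^3-, so Q = [Ca^2+]^3[AsO4^3-]^2
Q = (5.936 × 10^-5)^3(2.262 × 10^-4)^2 = 1.07 × 10^-20
Q < Ksp, so no precipitate of Ca3(AsO4)2 forms.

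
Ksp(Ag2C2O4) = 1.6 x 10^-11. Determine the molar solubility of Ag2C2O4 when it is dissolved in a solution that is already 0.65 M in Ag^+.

s = 3.8 × 10^-11 M

Ag2C2O4(s) <=> 2 Ag^+(aq) + C2O4^2-(aq)
Ksp = [Ag^+]^2[C2O4^2-]
Let s = moles of Ag2C2O4 that dissolve per litre. [Ag^+] = 0.65 + 2s ≈ 0.65, [C2O4^2-] = s (since the Ag^+ already present dominates).
Ksp ≈ (0.65)^2 × s
s = 3.8 x 10^-11 M
Check: 2s = 7.6 x 10^-11 ≪ 0.65, so the approximation is valid.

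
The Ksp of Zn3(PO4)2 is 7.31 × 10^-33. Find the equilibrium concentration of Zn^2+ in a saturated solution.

[Zn^2+] = 4.40 x 10^-7 M

Zn3(PO4)2(s) ⇌ 3 Zn^2+ + 2 PO4^3-
Ksp = [Zn^2+]^3[PO4^3-]^2
For each mole of Zn3(PO4)2 that dissolves: [Zn^2+] = 3s, [PO4^3-] = 2s.
Substituting: Ksp = (3s)^3(2s)^2 = 108s^5
s = (7.31 × 10^-33 / 108)^(1/5) = 1.466 x 10^-7 M
[Zn^2+] = 3s = 4.40 x 10^-7 M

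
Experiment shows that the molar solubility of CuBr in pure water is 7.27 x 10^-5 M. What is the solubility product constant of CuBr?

CuBr(s) <=> Cu^+ + Br^-
Let s = molar solubility. Then [Cu^+] = s and [Br^-] = s.
Ksp = [Cu^+][Br^-]
Ksp = s × s = s^2
Ksp = (7.27 × 10^-5)^2 = 5.29 × 10^-9

Ksp = 5.29e-9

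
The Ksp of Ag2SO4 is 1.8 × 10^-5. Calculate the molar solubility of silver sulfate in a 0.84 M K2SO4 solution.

Ag2SO4(s) ⇌ 2 Ag^+(aq) + SO4^2-(aq)
Ksp = [Ag^+]^2[SO4^2-]
Let s be the molar solubility in this solution. [Ag^+] = 2s, [SO4^2-] = 0.84 + s ≈ 0.84 (Ksp is small, so little additional dissolves).
Ksp ≈ (2s)^2 × 0.84
s = 2.3 x 10^-3 M
Check: s = 2.3 × 10^-3 ≪ 0.84, so the approximation is valid.

2.3 x 10^-3 M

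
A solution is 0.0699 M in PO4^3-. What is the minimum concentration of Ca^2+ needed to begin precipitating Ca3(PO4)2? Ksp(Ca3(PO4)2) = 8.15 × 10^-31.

Ca3(PO4)2(s) ⇌ 3 Ca^2+(aq) + 2 PO4^3-(aq)
Ksp = [Ca^2+]^3[PO4^3-]^2
Precipitation begins when Q = Ksp. With [PO4^3-] = 0.0699 M:
8.15 × 10^-31 = (0.0699)^2 × [Ca^2+]^3
[Ca^2+] = (8.15 × 10^-31 / 4.886 × 10^-3)^(1/3) = 5.50 x 10^-10 M

[Ca^2+] = 5.50 × 10^-10 M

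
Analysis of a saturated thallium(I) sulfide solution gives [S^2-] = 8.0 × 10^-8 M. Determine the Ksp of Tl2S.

Tl2S(s) ⇌ 2 Tl^+ + S^2-
Stoichiometry gives [Tl^+] = (2/1)[S^2-] = 1.60 × 10^-7 M.
Ksp = [Tl^+]^2[S^2-]
Ksp = (1.60 × 10^-7)^2 × 8.0 × 10^-8 = 2.0 × 10^-21

2.0e-21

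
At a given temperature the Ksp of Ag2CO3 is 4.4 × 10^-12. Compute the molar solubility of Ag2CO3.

Ag2CO3(s) <=> 2 Ag^+ + CO3^2-
Ksp = [Ag^+]^2[CO3^2-]
With molar solubility s: [Ag^+] = 2s, [CO3^2-] = s.
Substituting: Ksp = (2s)^2s = 4s^3
Solving, s = (4.4 × 10^-12/4)^(1/3) = 1.0 × 10^-4 M

s = 1.0e-4 M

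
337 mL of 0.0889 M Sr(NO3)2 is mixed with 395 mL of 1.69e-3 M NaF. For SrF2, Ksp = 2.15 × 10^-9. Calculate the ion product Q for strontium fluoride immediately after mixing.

Q = 3.40e-8

Total volume = 337 + 395 = 732 mL.
[Sr^2+] = 8.89 × 10^-2 × (337/732) = 4.093 × 10^-2 M
[F^-] = 1.69 × 10^-3 × (395/732) = 9.120 × 10^-4 M
SrF2(s) ⇌ Sr^2+(aq) + 2 F^-(aq), so Q = [Sr^2+][F^-]^2
Q = (4.093 × 10^-2)(9.120 × 10^-4)^2 = 3.40 x 10^-8
Q > Ksp, so SrF2 will precipitate.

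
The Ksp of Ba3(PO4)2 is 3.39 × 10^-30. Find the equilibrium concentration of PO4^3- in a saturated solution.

[PO4^3-] ≈ 1.00 × 10^-6 M

Ba3(PO4)2(s) ⇌ 3 Ba^2+(aq) + 2 PO4^3-(aq)
Ksp = [Ba^2+]^3[PO4^3-]^2
Let s = molar solubility. Then [Ba^2+] = 3s and [PO4^3-] = 2s.
So Ksp = (3s)^3 × (2s)^2 = 108s^5
s^5 = 3.39 × 10^-30 / 108, so s = 5.004 × 10^-7 M
[PO4^3-] = 2s = 1.00 × 10^-6 M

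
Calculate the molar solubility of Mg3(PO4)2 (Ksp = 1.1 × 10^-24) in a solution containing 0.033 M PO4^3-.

Mg3(PO4)2(s) ⇌ 3 Mg^2+ + 2 PO4^3-
Ksp = [Mg^2+]^3[PO4^3-]^2
Let s be the molar solubility in this solution. [Mg^2+] = 3s, [PO4^3-] = 0.033 + 2s ≈ 0.033 (common-ion effect: PO4^3- is already 0.033 M).
Ksp ≈ (3s)^3 × (0.033)^2
s = 3.3 × 10^-8 M
Check: 2s = 6.7 × 10^-8 ≪ 0.033, so the approximation is valid.

s ≈ 3.3e-8 M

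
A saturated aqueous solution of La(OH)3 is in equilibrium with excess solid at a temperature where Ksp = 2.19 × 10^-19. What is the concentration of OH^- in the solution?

2.85 × 10^-5 M

La(OH)3(s) ⇌ La^3+(aq) + 3 OH^-(aq)
Ksp = [La^3+][OH^-]^3
With molar solubility s: [La^3+] = s, [OH^-] = 3s.
Substituting: Ksp = s(3s)^3 = 27s^4
s^4 = 2.19 × 10^-19 / 27, so s = 9.490 x 10^-6 M
[OH^-] = 3s = 2.85 × 10^-5 M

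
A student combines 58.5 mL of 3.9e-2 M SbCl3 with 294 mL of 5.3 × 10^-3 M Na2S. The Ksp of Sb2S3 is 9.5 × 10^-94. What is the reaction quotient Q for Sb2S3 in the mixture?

Q ≈ 3.6e-12

Total volume = 58.5 + 294 = 352.5 mL.
[Sb^3+] = 3.9 x 10^-2 × (58.5/352.5) = 6.47 x 10^-3 M
[S^2-] = 5.3 x 10^-3 × (294/352.5) = 4.42 × 10^-3 M
Sb2S3(s) ⇌ 2 Sb^3+(aq) + 3 S^2-(aq), so Q = [Sb^3+]^2[S^2-]^3
Q = (6.47 × 10^-3)^2(4.42 × 10^-3)^3 = 3.6 × 10^-12
Q > Ksp, so Sb2S3 will precipitate.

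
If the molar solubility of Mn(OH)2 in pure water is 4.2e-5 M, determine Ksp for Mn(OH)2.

Mn(OH)2(s) ⇌ Mn^2+ + 2 OH^-
For each mole of Mn(OH)2 that dissolves: [Mn^2+] = s, [OH^-] = 2s.
Ksp = [Mn^2+][OH^-]^2
So Ksp = s × (2s)^2 = 4s^3
With s = 4.2 × 10^-5: Ksp = 3.0 × 10^-13

3.0e-13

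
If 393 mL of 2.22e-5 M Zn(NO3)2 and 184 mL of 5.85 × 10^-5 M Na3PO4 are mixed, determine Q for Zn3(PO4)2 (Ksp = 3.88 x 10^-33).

Q = 1.20 × 10^-24

Total volume = 393 + 184 = 577 mL.
[Zn^2+] = 2.22 x 10^-5 × (393/577) = 1.512 × 10^-5 M
[PO4^3-] = 5.85 x 10^-5 × (184/577) = 1.866 × 10^-5 M
Zn3(PO4)2(s) <=> 3 Zn^2+(aq) + 2 PO4^3-(aq), so Q = [Zn^2+]^3[PO4^3-]^2
Q = (1.512 × 10^-5)^3(1.866 × 10^-5)^2 = 1.20 × 10^-24
Q > Ksp, so Zn3(PO4)2 will precipitate.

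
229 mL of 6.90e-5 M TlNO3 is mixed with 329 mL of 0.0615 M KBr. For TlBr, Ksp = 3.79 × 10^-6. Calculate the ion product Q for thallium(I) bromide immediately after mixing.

Q = 1.03e-6

Total volume = 229 + 329 = 558 mL.
[Tl^+] = 6.90 x 10^-5 × (229/558) = 2.832 x 10^-5 M
[Br^-] = 6.15 x 10^-2 × (329/558) = 3.626 × 10^-2 M
TlBr(s) ⇌ Tl^+ + Br^-, so Q = [Tl^+][Br^-]
Q = (2.832 × 10^-5)(3.626 x 10^-2) = 1.03 × 10^-6
Q < Ksp, so no precipitate of TlBr forms.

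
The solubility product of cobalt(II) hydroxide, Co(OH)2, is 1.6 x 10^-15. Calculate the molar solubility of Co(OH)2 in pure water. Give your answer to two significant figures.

Co(OH)2(s) ⇌ Co^2+(aq) + 2 OH^-(aq)
Ksp = [Co^2+][OH^-]^2
If s mol/L of Co(OH)2 dissolves, [Co^2+] = s and [OH^-] = 2s.
So Ksp = s × (2s)^2 = 4s^3
s = (1.6 x 10^-15 / 4)^(1/3) = 7.4 × 10^-6 M

s ≈ 7.4 × 10^-6 M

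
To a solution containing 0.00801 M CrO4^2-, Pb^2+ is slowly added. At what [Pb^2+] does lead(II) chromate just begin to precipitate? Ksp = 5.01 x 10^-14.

PbCrO4(s) ⇌ Pb^2+ + CrO4^2-
Ksp = [Pb^2+][CrO4^2-]
Precipitation begins when Q = Ksp. With [CrO4^2-] = 0.00801 M:
5.01 x 10^-14 = (0.00801) × [Pb^2+]
[Pb^2+] = (5.01 x 10^-14 / 8.01 × 10^-3) = 6.25 x 10^-12 M

6.25e-12 M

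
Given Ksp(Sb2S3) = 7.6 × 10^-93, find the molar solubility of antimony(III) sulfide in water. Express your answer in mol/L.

s = 1.5 x 10^-19 M

Sb2S3(s) <=> 2 Sb^3+ + 3 S^2-
Ksp = [Sb^3+]^2[S^2-]^3
If s mol/L of Sb2S3 dissolves, [Sb^3+] = 2s and [S^2-] = 3s.
Substituting: Ksp = (2s)^2(3s)^3 = 108s^5
Solving, s = (7.6 × 10^-93/108)^(1/5) = 1.5 × 10^-19 M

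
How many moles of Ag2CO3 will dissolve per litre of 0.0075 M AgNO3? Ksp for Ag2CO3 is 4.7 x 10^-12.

s ≈ 8.4 × 10^-8 M

Ag2CO3(s) ⇌ 2 Ag^+(aq) + CO3^2-(aq)
Ksp = [Ag^+]^2[CO3^2-]
Let s = moles of Ag2CO3 that dissolve per litre. [Ag^+] = 0.0075 + 2s ≈ 0.0075, [CO3^2-] = s (since Ag^+ from AgNO3 dominates).
Ksp ≈ (0.0075)^2 × s
s = 8.4 × 10^-8 M
Check: 2s = 1.7 × 10^-7 ≪ 0.0075, so the approximation is valid.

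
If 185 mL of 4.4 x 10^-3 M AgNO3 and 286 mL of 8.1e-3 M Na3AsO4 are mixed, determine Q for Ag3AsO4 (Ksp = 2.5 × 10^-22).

Total volume = 185 + 286 = 471 mL.
[Ag^+] = 4.4 × 10^-3 × (185/471) = 1.73 x 10^-3 M
[AsO4^3-] = 8.1 × 10^-3 × (286/471) = 4.92 × 10^-3 M
Ag3AsO4(s) <=> 3 Ag^+(aq) + AsO4^3-(aq), so Q = [Ag^+]^3[AsO4^3-]
Q = (1.73 × 10^-3)^3(4.92 × 10^-3) = 2.5 x 10^-11
Q > Ksp, so Ag3AsO4 will precipitate.

Q ≈ 2.5e-11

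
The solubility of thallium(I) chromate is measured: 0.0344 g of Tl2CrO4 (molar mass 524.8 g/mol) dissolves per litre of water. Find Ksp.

Ksp ≈ 1.13 x 10^-12

Molar solubility s = (3.44 × 10^-2 g/L) / (524.8 g/mol) = 6.555 × 10^-5 M.
Tl2CrO4(s) <=> 2 Tl^+(aq) + CrO4^2-(aq)
With molar solubility s: [Tl^+] = 2s, [CrO4^2-] = s.
Ksp = [Tl^+]^2[CrO4^2-]
Substituting: Ksp = (2s)^2s = 4s^3
With s = 6.555 × 10^-5: Ksp = 1.13 × 10^-12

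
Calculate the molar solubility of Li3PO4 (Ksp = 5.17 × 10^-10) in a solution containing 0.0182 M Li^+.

8.58 x 10^-5 M

Li3PO4(s) ⇌ 3 Li^+(aq) + PO4^3-(aq)
Ksp = [Li^+]^3[PO4^3-]
Let s be the molar solubility in this solution. [Li^+] = 0.0182 + 3s ≈ 0.0182, [PO4^3-] = s (common-ion effect: Li^+ is already 0.0182 M).
Ksp ≈ (0.0182)^3 × s
s = 8.58 x 10^-5 M
Check: 3s = 2.6 × 10^-4 ≪ 0.0182, so the approximation is valid.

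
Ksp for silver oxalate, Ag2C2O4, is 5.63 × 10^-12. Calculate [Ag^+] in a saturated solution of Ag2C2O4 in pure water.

Ag2C2O4(s) <=> 2 Ag^+ + C2O4^2-
Ksp = [Ag^+]^2[C2O4^2-]
Let s = molar solubility. Then [Ag^+] = 2s and [C2O4^2-] = s.
Substituting: Ksp = (2s)^2s = 4s^3
s^3 = 5.63 × 10^-12 / 4, so s = 1.121 x 10^-4 M
[Ag^+] = 2s = 2.24 × 10^-4 M

[Ag^+] = 2.24 x 10^-4 M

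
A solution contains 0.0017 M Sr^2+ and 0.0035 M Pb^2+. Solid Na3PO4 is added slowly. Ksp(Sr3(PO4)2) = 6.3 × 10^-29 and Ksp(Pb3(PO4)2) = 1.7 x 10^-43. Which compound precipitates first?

Each salt begins to precipitate when Q = Ksp, i.e. when [PO4^3-] reaches its threshold.
For Sr3(PO4)2: 6.3 × 10^-29 = (0.0017)^3 × [PO4^3-]^2  ⇒  [PO4^3-] = 1.1 × 10^-10 M.
For Pb3(PO4)2: 1.7 x 10^-43 = (0.0035)^3 × [PO4^3-]^2  ⇒  [PO4^3-] = 2.0 × 10^-18 M.
The salt with the lower threshold [PO4^3-] precipitates first: Pb3(PO4)2.

Pb3(PO4)2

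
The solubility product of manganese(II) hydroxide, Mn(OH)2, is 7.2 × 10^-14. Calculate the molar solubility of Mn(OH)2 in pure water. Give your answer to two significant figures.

Mn(OH)2(s) <=> Mn^2+(aq) + 2 OH^-(aq)
Ksp = [Mn^2+][OH^-]^2
For each mole of Mn(OH)2 that dissolves: [Mn^2+] = s, [OH^-] = 2s.
Ksp = s(2s)^2 = 4s^3
s^3 = 7.2 × 10^-14 / 4, so s = 2.6 x 10^-5 M

2.6 x 10^-5 M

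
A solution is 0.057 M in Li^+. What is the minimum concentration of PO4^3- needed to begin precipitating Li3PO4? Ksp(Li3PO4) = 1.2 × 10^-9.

[PO4^3-] = 6.5e-6 M

Li3PO4(s) <=> 3 Li^+(aq) + PO4^3-(aq)
Ksp = [Li^+]^3[PO4^3-]
Precipitation begins when Q = Ksp. With [Li^+] = 0.057 M:
1.2 × 10^-9 = (0.057)^3 × [PO4^3-]
[PO4^3-] = (1.2 × 10^-9 / 1.85 x 10^-4) = 6.5 × 10^-6 M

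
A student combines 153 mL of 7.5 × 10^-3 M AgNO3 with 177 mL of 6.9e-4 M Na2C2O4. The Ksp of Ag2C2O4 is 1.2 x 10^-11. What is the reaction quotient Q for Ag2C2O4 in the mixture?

Q ≈ 4.5e-9

Total volume = 153 + 177 = 330 mL.
[Ag^+] = 7.5 × 10^-3 × (153/330) = 3.48 × 10^-3 M
[C2O4^2-] = 6.9 × 10^-4 × (177/330) = 3.70 × 10^-4 M
Ag2C2O4(s) ⇌ 2 Ag^+ + C2O4^2-, so Q = [Ag^+]^2[C2O4^2-]
Q = (3.48 × 10^-3)^2(3.70 × 10^-4) = 4.5 x 10^-9
Q > Ksp, so Ag2C2O4 will precipitate.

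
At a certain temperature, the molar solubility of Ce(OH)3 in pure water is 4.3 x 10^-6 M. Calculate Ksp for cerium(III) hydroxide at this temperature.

Ce(OH)3(s) ⇌ Ce^3+ + 3 OH^-
If s mol/L of Ce(OH)3 dissolves, [Ce^3+] = s and [OH^-] = 3s.
Ksp = [Ce^3+][OH^-]^3
Substituting: Ksp = s(3s)^3 = 27s^4
With s = 4.3 x 10^-6: Ksp = 9.2 x 10^-21

Ksp ≈ 9.2 x 10^-21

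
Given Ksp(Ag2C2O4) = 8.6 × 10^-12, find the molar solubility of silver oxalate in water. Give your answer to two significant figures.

s ≈ 1.3 × 10^-4 M

Ag2C2O4(s) ⇌ 2 Ag^+(aq) + C2O4^2-(aq)
Ksp = [Ag^+]^2[C2O4^2-]
If s mol/L of Ag2C2O4 dissolves, [Ag^+] = 2s and [C2O4^2-] = s.
Ksp = (2s)^2s = 4s^3
Solving, s = (8.6 × 10^-12/4)^(1/3) = 1.3 × 10^-4 M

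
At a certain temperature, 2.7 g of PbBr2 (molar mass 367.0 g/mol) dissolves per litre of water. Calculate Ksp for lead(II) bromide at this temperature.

1.6 x 10^-6

Molar solubility s = (2.7 g/L) / (367.0 g/mol) = 7.36 × 10^-3 M.
PbBr2(s) <=> Pb^2+ + 2 Br^-
Let s = molar solubility. Then [Pb^2+] = s and [Br^-] = 2s.
Ksp = [Pb^2+][Br^-]^2
So Ksp = s × (2s)^2 = 4s^3
Ksp = 4 × (7.36 × 10^-3)^3 = 1.6 × 10^-6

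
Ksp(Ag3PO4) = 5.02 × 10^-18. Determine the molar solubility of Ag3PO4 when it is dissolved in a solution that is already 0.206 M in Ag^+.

Ag3PO4(s) ⇌ 3 Ag^+ + PO4^3-
Ksp = [Ag^+]^3[PO4^3-]
Let s be the molar solubility in this solution. [Ag^+] = 0.206 + 3s ≈ 0.206, [PO4^3-] = s (Ksp is small, so little additional dissolves).
Ksp ≈ (0.206)^3 × s
s = 5.74 x 10^-16 M
Check: 3s = 1.7 x 10^-15 ≪ 0.206, so the approximation is valid.

5.74 x 10^-16 M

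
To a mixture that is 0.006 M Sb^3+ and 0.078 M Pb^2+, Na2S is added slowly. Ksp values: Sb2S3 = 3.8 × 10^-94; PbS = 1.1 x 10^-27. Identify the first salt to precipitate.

Precipitation of each salt starts when its ion product equals its Ksp.
For Sb2S3: 3.8 × 10^-94 = (0.006)^2 × [S^2-]^3  ⇒  [S^2-] = 2.2 x 10^-30 M.
For PbS: 1.1 x 10^-27 = 0.078 × [S^2-]  ⇒  [S^2-] = 1.4 × 10^-26 M.
The salt with the lower threshold [S^2-] precipitates first: Sb2S3.

Sb2S3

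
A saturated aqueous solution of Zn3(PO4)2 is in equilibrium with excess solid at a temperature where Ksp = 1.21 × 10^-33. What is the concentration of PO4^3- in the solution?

[PO4^3-] ≈ 2.05 × 10^-7 M

Zn3(PO4)2(s) ⇌ 3 Zn^2+(aq) + 2 PO4^3-(aq)
Ksp = [Zn^2+]^3[PO4^3-]^2
For each mole of Zn3(PO4)2 that dissolves: [Zn^2+] = 3s, [PO4^3-] = 2s.
Substituting: Ksp = (3s)^3(2s)^2 = 108s^5
Solving, s = (1.21 × 10^-33/108)^(1/5) = 1.023 x 10^-7 M
[PO4^3-] = 2s = 2.05 × 10^-7 M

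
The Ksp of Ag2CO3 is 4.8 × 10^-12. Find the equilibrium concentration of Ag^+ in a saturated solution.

[Ag^+] ≈ 2.1 x 10^-4 M

Ag2CO3(s) ⇌ 2 Ag^+(aq) + CO3^2-(aq)
Ksp = [Ag^+]^2[CO3^2-]
If s mol/L of Ag2CO3 dissolves, [Ag^+] = 2s and [CO3^2-] = s.
So Ksp = (2s)^2 × s = 4s^3
s^3 = 4.8 × 10^-12 / 4, so s = 1.06 x 10^-4 M
[Ag^+] = 2s = 2.1 × 10^-4 M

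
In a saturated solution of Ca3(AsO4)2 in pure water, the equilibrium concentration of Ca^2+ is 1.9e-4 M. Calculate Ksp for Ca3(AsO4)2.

Ca3(AsO4)2(s) ⇌ 3 Ca^2+(aq) + 2 AsO4^3-(aq)
Stoichiometry gives [AsO4^3-] = (2/3)[Ca^2+] = 1.27 × 10^-4 M.
Ksp = [Ca^2+]^3[AsO4^3-]^2
Ksp = (1.9 × 10^-4)^3 × (1.27 × 10^-4)^2 = 1.1 × 10^-19

1.1 x 10^-19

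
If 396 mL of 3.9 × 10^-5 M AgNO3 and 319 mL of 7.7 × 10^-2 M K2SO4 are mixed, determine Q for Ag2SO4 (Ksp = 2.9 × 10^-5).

Q = 1.6 × 10^-11

Total volume = 396 + 319 = 715 mL.
[Ag^+] = 3.9 × 10^-5 × (396/715) = 2.16 × 10^-5 M
[SO4^2-] = 7.7 x 10^-2 × (319/715) = 3.44 × 10^-2 M
Ag2SO4(s) ⇌ 2 Ag^+ + SO4^2-, so Q = [Ag^+]^2[SO4^2-]
Q = (2.16 × 10^-5)^2(3.44 × 10^-2) = 1.6 x 10^-11
Q < Ksp, so no precipitate of Ag2SO4 forms.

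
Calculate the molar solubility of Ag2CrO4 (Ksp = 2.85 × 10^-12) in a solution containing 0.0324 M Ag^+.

Ag2CrO4(s) ⇌ 2 Ag^+(aq) + CrO4^2-(aq)
Ksp = [Ag^+]^2[CrO4^2-]
Let s = moles of Ag2CrO4 that dissolve per litre. [Ag^+] = 0.0324 + 2s ≈ 0.0324, [CrO4^2-] = s (common-ion effect: Ag^+ is already 0.0324 M).
Ksp ≈ (0.0324)^2 × s
s = 2.71 × 10^-9 M
Check: 2s = 5.4 × 10^-9 ≪ 0.0324, so the approximation is valid.

2.71 x 10^-9 M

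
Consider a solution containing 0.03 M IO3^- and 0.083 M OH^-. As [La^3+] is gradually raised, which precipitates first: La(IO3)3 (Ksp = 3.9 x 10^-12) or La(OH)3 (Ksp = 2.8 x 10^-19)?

La(OH)3

Precipitation of each salt starts when its ion product equals its Ksp.
For La(IO3)3: 3.9 x 10^-12 = (0.03)^3 × [La^3+]  ⇒  [La^3+] = 1.4 × 10^-7 M.
For La(OH)3: 2.8 x 10^-19 = (0.083)^3 × [La^3+]  ⇒  [La^3+] = 4.9 × 10^-16 M.
The salt with the lower threshold [La^3+] precipitates first: La(OH)3.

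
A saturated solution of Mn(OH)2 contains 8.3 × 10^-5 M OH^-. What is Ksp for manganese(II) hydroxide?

Mn(OH)2(s) ⇌ Mn^2+(aq) + 2 OH^-(aq)
Stoichiometry gives [Mn^2+] = (1/2)[OH^-] = 4.15 x 10^-5 M.
Ksp = [Mn^2+][OH^-]^2
Ksp = 4.15 × 10^-5 × (8.3 × 10^-5)^2 = 2.9 × 10^-13

Ksp ≈ 2.9e-13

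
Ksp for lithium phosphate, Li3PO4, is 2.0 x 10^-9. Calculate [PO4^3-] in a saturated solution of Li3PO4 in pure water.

[PO4^3-] = 2.9 × 10^-3 M

Li3PO4(s) <=> 3 Li^+(aq) + PO4^3-(aq)
Ksp = [Li^+]^3[PO4^3-]
For each mole of Li3PO4 that dissolves: [Li^+] = 3s, [PO4^3-] = s.
Ksp = (3s)^3s = 27s^4
s^4 = 2.0 x 10^-9 / 27, so s = 2.93 x 10^-3 M
[PO4^3-] = s = 2.9 x 10^-3 M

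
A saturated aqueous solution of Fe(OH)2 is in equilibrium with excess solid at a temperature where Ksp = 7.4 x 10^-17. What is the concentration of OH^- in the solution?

Fe(OH)2(s) <=> Fe^2+ + 2 OH^-
Ksp = [Fe^2+][OH^-]^2
Let s = molar solubility. Then [Fe^2+] = s and [OH^-] = 2s.
Ksp = s(2s)^2 = 4s^3
Solving, s = (7.4 x 10^-17/4)^(1/3) = 2.64 × 10^-6 M
[OH^-] = 2s = 5.3 × 10^-6 M

[OH^-] ≈ 5.3 x 10^-6 M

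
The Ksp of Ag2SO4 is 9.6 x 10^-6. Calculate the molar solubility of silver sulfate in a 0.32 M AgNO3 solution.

s ≈ 9.4e-5 M

Ag2SO4(s) ⇌ 2 Ag^+ + SO4^2-
Ksp = [Ag^+]^2[SO4^2-]
If s mol/L dissolves here, [Ag^+] = 0.32 + 2s ≈ 0.32, [SO4^2-] = s (Ksp is small, so little additional dissolves).
Ksp ≈ (0.32)^2 × s
s = 9.4 × 10^-5 M
Check: 2s = 1.9 × 10^-4 ≪ 0.32, so the approximation is valid.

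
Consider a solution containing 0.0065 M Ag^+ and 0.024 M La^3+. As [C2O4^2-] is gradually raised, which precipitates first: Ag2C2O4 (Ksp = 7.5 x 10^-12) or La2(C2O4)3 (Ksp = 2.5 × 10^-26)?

La2(C2O4)3

Precipitation of each salt starts when its ion product equals its Ksp.
For Ag2C2O4: 7.5 x 10^-12 = (0.0065)^2 × [C2O4^2-]  ⇒  [C2O4^2-] = 1.8 × 10^-7 M.
For La2(C2O4)3: 2.5 × 10^-26 = (0.024)^2 × [C2O4^2-]^3  ⇒  [C2O4^2-] = 3.5 × 10^-8 M.
The salt with the lower threshold [C2O4^2-] precipitates first: La2(C2O4)3.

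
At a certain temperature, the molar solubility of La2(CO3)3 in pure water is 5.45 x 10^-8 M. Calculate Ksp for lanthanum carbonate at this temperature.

Ksp = 5.19e-35

La2(CO3)3(s) <=> 2 La^3+ + 3 CO3^2-
Let s = molar solubility. Then [La^3+] = 2s and [CO3^2-] = 3s.
Ksp = [La^3+]^2[CO3^2-]^3
Ksp = (2s)^2(3s)^3 = 108s^5
Ksp = 108 × (5.45 × 10^-8)^5 = 5.19 × 10^-35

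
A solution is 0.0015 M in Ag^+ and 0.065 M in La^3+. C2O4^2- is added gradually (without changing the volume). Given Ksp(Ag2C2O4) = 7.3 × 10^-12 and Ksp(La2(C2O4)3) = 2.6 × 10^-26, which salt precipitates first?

La2(C2O4)3

Precipitation of each salt starts when its ion product equals its Ksp.
For Ag2C2O4: 7.3 × 10^-12 = (0.0015)^2 × [C2O4^2-]  ⇒  [C2O4^2-] = 3.2 × 10^-6 M.
For La2(C2O4)3: 2.6 × 10^-26 = (0.065)^2 × [C2O4^2-]^3  ⇒  [C2O4^2-] = 1.8 × 10^-8 M.
The salt with the lower threshold [C2O4^2-] precipitates first: La2(C2O4)3.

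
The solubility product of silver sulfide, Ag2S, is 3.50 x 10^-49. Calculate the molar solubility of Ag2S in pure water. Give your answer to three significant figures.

s = 4.44 × 10^-17 M

Ag2S(s) <=> 2 Ag^+ + S^2-
Ksp = [Ag^+]^2[S^2-]
With molar solubility s: [Ag^+] = 2s, [S^2-] = s.
So Ksp = (2s)^2 × s = 4s^3
s^3 = 3.50 x 10^-49 / 4, so s = 4.44 × 10^-17 M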